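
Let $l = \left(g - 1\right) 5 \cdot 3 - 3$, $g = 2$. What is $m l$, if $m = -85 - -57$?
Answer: $-336$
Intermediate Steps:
$m = -28$ ($m = -85 + 57 = -28$)
$l = 12$ ($l = \left(2 - 1\right) 5 \cdot 3 - 3 = 1 \cdot 5 \cdot 3 - 3 = 5 \cdot 3 - 3 = 15 - 3 = 12$)
$m l = \left(-28\right) 12 = -336$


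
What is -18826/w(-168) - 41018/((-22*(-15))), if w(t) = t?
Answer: -56537/4620 ≈ -12.237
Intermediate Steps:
-18826/w(-168) - 41018/((-22*(-15))) = -18826/(-168) - 41018/((-22*(-15))) = -18826*(-1/168) - 41018/330 = 9413/84 - 41018*1/330 = 9413/84 - 20509/165 = -56537/4620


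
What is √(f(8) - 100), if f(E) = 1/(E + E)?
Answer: I*√1599/4 ≈ 9.9969*I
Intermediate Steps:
f(E) = 1/(2*E)
√(f(8) - 100) = √((½)/8 - 100) = √((½)*(⅛) - 100) = √(1/16 - 100) = √(-1599/16) = I*√1599/4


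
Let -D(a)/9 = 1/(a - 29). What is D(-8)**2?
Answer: 81/1369 ≈ 0.059167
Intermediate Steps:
D(a) = -9/(-29 + a) (D(a) = -9/(a - 29) = -9/(-29 + a))
D(-8)**2 = (-9/(-29 - 8))**2 = (-9/(-37))**2 = (-9*(-1/37))**2 = (9/37)**2 = 81/1369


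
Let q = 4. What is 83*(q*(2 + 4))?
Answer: 1992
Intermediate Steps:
83*(q*(2 + 4)) = 83*(4*(2 + 4)) = 83*(4*6) = 83*24 = 1992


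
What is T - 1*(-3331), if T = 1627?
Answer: 4958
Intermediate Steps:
T - 1*(-3331) = 1627 - 1*(-3331) = 1627 + 3331 = 4958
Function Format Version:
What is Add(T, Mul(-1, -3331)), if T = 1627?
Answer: 4958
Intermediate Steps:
Add(T, Mul(-1, -3331)) = Add(1627, Mul(-1, -3331)) = Add(1627, 3331) = 4958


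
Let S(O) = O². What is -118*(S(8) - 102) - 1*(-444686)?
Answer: 449170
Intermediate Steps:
-118*(S(8) - 102) - 1*(-444686) = -118*(8² - 102) - 1*(-444686) = -118*(64 - 102) + 444686 = -118*(-38) + 444686 = 4484 + 444686 = 449170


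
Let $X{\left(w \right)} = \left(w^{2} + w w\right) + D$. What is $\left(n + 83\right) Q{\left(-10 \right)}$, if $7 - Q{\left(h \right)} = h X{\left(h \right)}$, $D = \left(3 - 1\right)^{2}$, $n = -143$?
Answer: $-122820$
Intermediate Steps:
$D = 4$ ($D = 2^{2} = 4$)
$X{\left(w \right)} = 4 + 2 w^{2}$ ($X{\left(w \right)} = \left(w^{2} + w w\right) + 4 = \left(w^{2} + w^{2}\right) + 4 = 2 w^{2} + 4 = 4 + 2 w^{2}$)
$Q{\left(h \right)} = 7 - h \left(4 + 2 h^{2}\right)$
$\left(n + 83\right) Q{\left(-10 \right)} = \left(-143 + 83\right) \left(7 - - 20 \left(2 + \left(-10\right)^{2}\right)\right) = - 60 \left(7 - - 20 \left(2 + 100\right)\right) = - 60 \left(7 - \left(-20\right) 102\right) = - 60 \left(7 + 2040\right) = \left(-60\right) 2047 = -122820$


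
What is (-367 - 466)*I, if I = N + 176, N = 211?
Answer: -322371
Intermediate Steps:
I = 387 (I = 211 + 176 = 387)
(-367 - 466)*I = (-367 - 466)*387 = -833*387 = -322371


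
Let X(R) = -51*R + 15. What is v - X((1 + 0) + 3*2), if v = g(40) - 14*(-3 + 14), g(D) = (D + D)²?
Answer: 6588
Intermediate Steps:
X(R) = 15 - 51*R
g(D) = 4*D² (g(D) = (2*D)² = 4*D²)
v = 6246 (v = 4*40² - 14*(-3 + 14) = 4*1600 - 14*11 = 6400 - 154 = 6246)
v - X((1 + 0) + 3*2) = 6246 - (15 - 51*((1 + 0) + 3*2)) = 6246 - (15 - 51*(1 + 6)) = 6246 - (15 - 51*7) = 6246 - (15 - 357) = 6246 - 1*(-342) = 6246 + 342 = 6588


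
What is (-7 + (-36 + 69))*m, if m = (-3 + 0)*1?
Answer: -78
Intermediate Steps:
m = -3 (m = -3*1 = -3)
(-7 + (-36 + 69))*m = (-7 + (-36 + 69))*(-3) = (-7 + 33)*(-3) = 26*(-3) = -78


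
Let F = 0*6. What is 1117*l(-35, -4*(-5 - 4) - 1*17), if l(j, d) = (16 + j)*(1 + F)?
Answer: -21223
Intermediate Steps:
F = 0
l(j, d) = 16 + j (l(j, d) = (16 + j)*(1 + 0) = (16 + j)*1 = 16 + j)
1117*l(-35, -4*(-5 - 4) - 1*17) = 1117*(16 - 35) = 1117*(-19) = -21223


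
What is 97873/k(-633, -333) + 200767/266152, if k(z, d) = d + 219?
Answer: -684900191/798456 ≈ -857.78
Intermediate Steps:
k(z, d) = 219 + d
97873/k(-633, -333) + 200767/266152 = 97873/(219 - 333) + 200767/266152 = 97873/(-114) + 200767*(1/266152) = 97873*(-1/114) + 200767/266152 = -97873/114 + 200767/266152 = -684900191/798456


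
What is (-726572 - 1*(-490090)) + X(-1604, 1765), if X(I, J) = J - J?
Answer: -236482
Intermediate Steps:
X(I, J) = 0
(-726572 - 1*(-490090)) + X(-1604, 1765) = (-726572 - 1*(-490090)) + 0 = (-726572 + 490090) + 0 = -236482 + 0 = -236482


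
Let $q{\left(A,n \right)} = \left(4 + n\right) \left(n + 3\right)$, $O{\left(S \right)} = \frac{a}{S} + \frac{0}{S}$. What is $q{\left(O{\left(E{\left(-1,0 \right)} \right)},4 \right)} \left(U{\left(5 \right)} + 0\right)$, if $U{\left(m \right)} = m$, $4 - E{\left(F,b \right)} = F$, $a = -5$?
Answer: $280$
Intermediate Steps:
$E{\left(F,b \right)} = 4 - F$
$O{\left(S \right)} = - \frac{5}{S}$ ($O{\left(S \right)} = - \frac{5}{S} + \frac{0}{S} = - \frac{5}{S} + 0 = - \frac{5}{S}$)
$q{\left(A,n \right)} = \left(3 + n\right) \left(4 + n\right)$ ($q{\left(A,n \right)} = \left(4 + n\right) \left(3 + n\right) = \left(3 + n\right) \left(4 + n\right)$)
$q{\left(O{\left(E{\left(-1,0 \right)} \right)},4 \right)} \left(U{\left(5 \right)} + 0\right) = \left(12 + 4^{2} + 7 \cdot 4\right) \left(5 + 0\right) = \left(12 + 16 + 28\right) 5 = 56 \cdot 5 = 280$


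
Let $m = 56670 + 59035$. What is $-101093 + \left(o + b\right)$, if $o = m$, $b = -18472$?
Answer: $-3860$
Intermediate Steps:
$m = 115705$
$o = 115705$
$-101093 + \left(o + b\right) = -101093 + \left(115705 - 18472\right) = -101093 + 97233 = -3860$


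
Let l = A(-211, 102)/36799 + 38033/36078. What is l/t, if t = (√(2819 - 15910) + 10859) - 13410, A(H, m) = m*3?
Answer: -514068859355/1236727786055832 - 201516605*I*√13091/1236727786055832 ≈ -0.00041567 - 1.8643e-5*I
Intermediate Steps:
A(H, m) = 3*m
l = 201516605/189662046 (l = (3*102)/36799 + 38033/36078 = 306*(1/36799) + 38033*(1/36078) = 306/36799 + 38033/36078 = 201516605/189662046 ≈ 1.0625)
t = -2551 + I*√13091 (t = (√(-13091) + 10859) - 13410 = (I*√13091 + 10859) - 13410 = (10859 + I*√13091) - 13410 = -2551 + I*√13091 ≈ -2551.0 + 114.42*I)
l/t = 201516605/(189662046*(-2551 + I*√13091))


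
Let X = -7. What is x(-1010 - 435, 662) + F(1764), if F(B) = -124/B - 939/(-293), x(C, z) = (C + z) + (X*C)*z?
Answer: 865126276927/129213 ≈ 6.6954e+6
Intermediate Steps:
x(C, z) = C + z - 7*C*z (x(C, z) = (C + z) + (-7*C)*z = (C + z) - 7*C*z = C + z - 7*C*z)
F(B) = 939/293 - 124/B (F(B) = -124/B - 939*(-1/293) = -124/B + 939/293 = 939/293 - 124/B)
x(-1010 - 435, 662) + F(1764) = ((-1010 - 435) + 662 - 7*(-1010 - 435)*662) + (939/293 - 124/1764) = (-1445 + 662 - 7*(-1445)*662) + (939/293 - 124*1/1764) = (-1445 + 662 + 6696130) + (939/293 - 31/441) = 6695347 + 405016/129213 = 865126276927/129213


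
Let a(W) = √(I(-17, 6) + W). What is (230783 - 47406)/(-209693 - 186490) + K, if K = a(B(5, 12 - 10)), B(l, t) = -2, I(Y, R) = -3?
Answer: -183377/396183 + I*√5 ≈ -0.46286 + 2.2361*I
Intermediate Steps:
a(W) = √(-3 + W)
K = I*√5 (K = √(-3 - 2) = √(-5) = I*√5 ≈ 2.2361*I)
(230783 - 47406)/(-209693 - 186490) + K = (230783 - 47406)/(-209693 - 186490) + I*√5 = 183377/(-396183) + I*√5 = 183377*(-1/396183) + I*√5 = -183377/396183 + I*√5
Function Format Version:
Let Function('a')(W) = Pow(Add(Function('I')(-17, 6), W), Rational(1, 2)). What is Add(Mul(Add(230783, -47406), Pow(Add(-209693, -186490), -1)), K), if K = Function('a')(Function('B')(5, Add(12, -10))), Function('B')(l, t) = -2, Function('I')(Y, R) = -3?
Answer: Add(Rational(-183377, 396183), Mul(I, Pow(5, Rational(1, 2)))) ≈ Add(-0.46286, Mul(2.2361, I))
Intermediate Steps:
Function('a')(W) = Pow(Add(-3, W), Rational(1, 2))
K = Mul(I, Pow(5, Rational(1, 2))) (K = Pow(Add(-3, -2), Rational(1, 2)) = Pow(-5, Rational(1, 2)) = Mul(I, Pow(5, Rational(1, 2))) ≈ Mul(2.2361, I))
Add(Mul(Add(230783, -47406), Pow(Add(-209693, -186490), -1)), K) = Add(Mul(Add(230783, -47406), Pow(Add(-209693, -186490), -1)), Mul(I, Pow(5, Rational(1, 2)))) = Add(Mul(183377, Pow(-396183, -1)), Mul(I, Pow(5, Rational(1, 2)))) = Add(Mul(183377, Rational(-1, 396183)), Mul(I, Pow(5, Rational(1, 2)))) = Add(Rational(-183377, 396183), Mul(I, Pow(5, Rational(1, 2))))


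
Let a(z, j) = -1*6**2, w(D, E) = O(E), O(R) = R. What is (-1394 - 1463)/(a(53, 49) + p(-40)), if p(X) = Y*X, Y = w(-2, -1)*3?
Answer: -2857/84 ≈ -34.012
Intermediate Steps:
w(D, E) = E
Y = -3 (Y = -1*3 = -3)
a(z, j) = -36 (a(z, j) = -1*36 = -36)
p(X) = -3*X
(-1394 - 1463)/(a(53, 49) + p(-40)) = (-1394 - 1463)/(-36 - 3*(-40)) = -2857/(-36 + 120) = -2857/84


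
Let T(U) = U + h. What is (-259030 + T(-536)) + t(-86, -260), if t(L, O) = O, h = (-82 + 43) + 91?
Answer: -259774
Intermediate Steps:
h = 52 (h = -39 + 91 = 52)
T(U) = 52 + U (T(U) = U + 52 = 52 + U)
(-259030 + T(-536)) + t(-86, -260) = (-259030 + (52 - 536)) - 260 = (-259030 - 484) - 260 = -259514 - 260 = -259774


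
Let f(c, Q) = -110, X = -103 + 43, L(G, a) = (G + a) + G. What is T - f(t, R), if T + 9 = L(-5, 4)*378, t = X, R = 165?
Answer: -2167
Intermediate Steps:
L(G, a) = a + 2*G
X = -60
t = -60
T = -2277 (T = -9 + (4 + 2*(-5))*378 = -9 + (4 - 10)*378 = -9 - 6*378 = -9 - 2268 = -2277)
T - f(t, R) = -2277 - 1*(-110) = -2277 + 110 = -2167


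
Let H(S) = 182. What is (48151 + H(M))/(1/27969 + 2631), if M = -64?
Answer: 1351825677/73586440 ≈ 18.371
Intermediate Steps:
(48151 + H(M))/(1/27969 + 2631) = (48151 + 182)/(1/27969 + 2631) = 48333/(1/27969 + 2631) = 48333/(73586440/27969) = 48333*(27969/73586440) = 1351825677/73586440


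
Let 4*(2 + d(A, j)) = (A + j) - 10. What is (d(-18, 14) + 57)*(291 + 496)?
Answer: 81061/2 ≈ 40531.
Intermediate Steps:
d(A, j) = -9/2 + A/4 + j/4 (d(A, j) = -2 + ((A + j) - 10)/4 = -2 + (-10 + A + j)/4 = -2 + (-5/2 + A/4 + j/4) = -9/2 + A/4 + j/4)
(d(-18, 14) + 57)*(291 + 496) = ((-9/2 + (1/4)*(-18) + (1/4)*14) + 57)*(291 + 496) = ((-9/2 - 9/2 + 7/2) + 57)*787 = (-11/2 + 57)*787 = (103/2)*787 = 81061/2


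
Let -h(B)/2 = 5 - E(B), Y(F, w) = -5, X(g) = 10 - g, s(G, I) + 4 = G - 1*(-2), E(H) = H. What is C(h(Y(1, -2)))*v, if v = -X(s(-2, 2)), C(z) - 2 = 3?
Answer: -70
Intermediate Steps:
s(G, I) = -2 + G (s(G, I) = -4 + (G - 1*(-2)) = -4 + (G + 2) = -4 + (2 + G) = -2 + G)
h(B) = -10 + 2*B (h(B) = -2*(5 - B) = -10 + 2*B)
C(z) = 5 (C(z) = 2 + 3 = 5)
v = -14 (v = -(10 - (-2 - 2)) = -(10 - 1*(-4)) = -(10 + 4) = -1*14 = -14)
C(h(Y(1, -2)))*v = 5*(-14) = -70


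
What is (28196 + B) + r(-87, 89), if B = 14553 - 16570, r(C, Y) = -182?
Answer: 25997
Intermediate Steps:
B = -2017
(28196 + B) + r(-87, 89) = (28196 - 2017) - 182 = 26179 - 182 = 25997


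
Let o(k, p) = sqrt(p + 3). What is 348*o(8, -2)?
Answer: 348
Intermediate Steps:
o(k, p) = sqrt(3 + p)
348*o(8, -2) = 348*sqrt(3 - 2) = 348*sqrt(1) = 348*1 = 348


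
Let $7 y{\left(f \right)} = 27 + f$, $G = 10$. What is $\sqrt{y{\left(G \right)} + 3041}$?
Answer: $\frac{2 \sqrt{37317}}{7} \approx 55.193$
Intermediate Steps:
$y{\left(f \right)} = \frac{27}{7} + \frac{f}{7}$ ($y{\left(f \right)} = \frac{27 + f}{7} = \frac{27}{7} + \frac{f}{7}$)
$\sqrt{y{\left(G \right)} + 3041} = \sqrt{\left(\frac{27}{7} + \frac{1}{7} \cdot 10\right) + 3041} = \sqrt{\left(\frac{27}{7} + \frac{10}{7}\right) + 3041} = \sqrt{\frac{37}{7} + 3041} = \sqrt{\frac{21324}{7}} = \frac{2 \sqrt{37317}}{7}$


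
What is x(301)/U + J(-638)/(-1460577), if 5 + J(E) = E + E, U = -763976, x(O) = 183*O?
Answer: -26491436545/371948591384 ≈ -0.071223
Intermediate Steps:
J(E) = -5 + 2*E (J(E) = -5 + (E + E) = -5 + 2*E)
x(301)/U + J(-638)/(-1460577) = (183*301)/(-763976) + (-5 + 2*(-638))/(-1460577) = 55083*(-1/763976) + (-5 - 1276)*(-1/1460577) = -55083/763976 - 1281*(-1/1460577) = -55083/763976 + 427/486859 = -26491436545/371948591384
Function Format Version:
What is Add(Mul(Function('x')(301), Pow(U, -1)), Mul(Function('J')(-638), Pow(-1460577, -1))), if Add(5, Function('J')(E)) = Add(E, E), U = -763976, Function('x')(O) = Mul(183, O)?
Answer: Rational(-26491436545, 371948591384) ≈ -0.071223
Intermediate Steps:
Function('J')(E) = Add(-5, Mul(2, E)) (Function('J')(E) = Add(-5, Add(E, E)) = Add(-5, Mul(2, E)))
Add(Mul(Function('x')(301), Pow(U, -1)), Mul(Function('J')(-638), Pow(-1460577, -1))) = Add(Mul(Mul(183, 301), Pow(-763976, -1)), Mul(Add(-5, Mul(2, -638)), Pow(-1460577, -1))) = Add(Mul(55083, Rational(-1, 763976)), Mul(Add(-5, -1276), Rational(-1, 1460577))) = Add(Rational(-55083, 763976), Mul(-1281, Rational(-1, 1460577))) = Add(Rational(-55083, 763976), Rational(427, 486859)) = Rational(-26491436545, 371948591384)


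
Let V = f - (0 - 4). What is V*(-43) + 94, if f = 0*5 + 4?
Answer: -250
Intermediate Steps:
f = 4 (f = 0 + 4 = 4)
V = 8 (V = 4 - (0 - 4) = 4 - (-4) = 4 - 1*(-4) = 4 + 4 = 8)
V*(-43) + 94 = 8*(-43) + 94 = -344 + 94 = -250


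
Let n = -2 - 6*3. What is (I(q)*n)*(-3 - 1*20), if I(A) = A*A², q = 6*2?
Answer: 794880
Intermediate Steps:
q = 12
I(A) = A³
n = -20 (n = -2 - 1*18 = -2 - 18 = -20)
(I(q)*n)*(-3 - 1*20) = (12³*(-20))*(-3 - 1*20) = (1728*(-20))*(-3 - 20) = -34560*(-23) = 794880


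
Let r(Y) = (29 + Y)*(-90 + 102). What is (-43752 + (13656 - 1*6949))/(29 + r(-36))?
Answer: 7409/11 ≈ 673.54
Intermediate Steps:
r(Y) = 348 + 12*Y (r(Y) = (29 + Y)*12 = 348 + 12*Y)
(-43752 + (13656 - 1*6949))/(29 + r(-36)) = (-43752 + (13656 - 1*6949))/(29 + (348 + 12*(-36))) = (-43752 + (13656 - 6949))/(29 + (348 - 432)) = (-43752 + 6707)/(29 - 84) = -37045/(-55) = -37045*(-1/55) = 7409/11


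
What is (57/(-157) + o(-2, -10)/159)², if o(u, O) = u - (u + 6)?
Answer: 11122225/69239041 ≈ 0.16064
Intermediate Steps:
o(u, O) = -6 (o(u, O) = u - (6 + u) = u + (-6 - u) = -6)
(57/(-157) + o(-2, -10)/159)² = (57/(-157) - 6/159)² = (57*(-1/157) - 6*1/159)² = (-57/157 - 2/53)² = (-3335/8321)² = 11122225/69239041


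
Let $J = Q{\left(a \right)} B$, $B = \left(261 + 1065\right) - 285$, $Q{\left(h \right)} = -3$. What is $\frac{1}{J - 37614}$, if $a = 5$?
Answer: $- \frac{1}{40737} \approx -2.4548 \cdot 10^{-5}$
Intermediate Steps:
$B = 1041$ ($B = 1326 - 285 = 1041$)
$J = -3123$ ($J = \left(-3\right) 1041 = -3123$)
$\frac{1}{J - 37614} = \frac{1}{-3123 - 37614} = \frac{1}{-40737} = - \frac{1}{40737}$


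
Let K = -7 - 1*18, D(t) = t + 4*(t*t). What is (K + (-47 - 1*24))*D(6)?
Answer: -14400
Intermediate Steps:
D(t) = t + 4*t²
K = -25 (K = -7 - 18 = -25)
(K + (-47 - 1*24))*D(6) = (-25 + (-47 - 1*24))*(6*(1 + 4*6)) = (-25 + (-47 - 24))*(6*(1 + 24)) = (-25 - 71)*(6*25) = -96*150 = -14400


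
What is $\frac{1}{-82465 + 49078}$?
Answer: $- \frac{1}{33387} \approx -2.9952 \cdot 10^{-5}$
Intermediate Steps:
$\frac{1}{-82465 + 49078} = \frac{1}{-33387} = - \frac{1}{33387}$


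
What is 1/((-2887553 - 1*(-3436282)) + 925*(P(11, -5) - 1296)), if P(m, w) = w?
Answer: -1/654696 ≈ -1.5274e-6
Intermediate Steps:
1/((-2887553 - 1*(-3436282)) + 925*(P(11, -5) - 1296)) = 1/((-2887553 - 1*(-3436282)) + 925*(-5 - 1296)) = 1/((-2887553 + 3436282) + 925*(-1301)) = 1/(548729 - 1203425) = 1/(-654696) = -1/654696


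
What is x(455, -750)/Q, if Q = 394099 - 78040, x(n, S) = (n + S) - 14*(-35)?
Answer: 65/105353 ≈ 0.00061697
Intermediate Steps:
x(n, S) = 490 + S + n (x(n, S) = (S + n) + 490 = 490 + S + n)
Q = 316059
x(455, -750)/Q = (490 - 750 + 455)/316059 = 195*(1/316059) = 65/105353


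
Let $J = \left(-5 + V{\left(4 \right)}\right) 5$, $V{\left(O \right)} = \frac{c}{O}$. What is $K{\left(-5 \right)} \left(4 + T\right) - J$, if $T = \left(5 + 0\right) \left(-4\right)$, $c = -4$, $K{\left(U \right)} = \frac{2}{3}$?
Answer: $\frac{58}{3} \approx 19.333$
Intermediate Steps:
$K{\left(U \right)} = \frac{2}{3}$ ($K{\left(U \right)} = 2 \cdot \frac{1}{3} = \frac{2}{3}$)
$T = -20$ ($T = 5 \left(-4\right) = -20$)
$V{\left(O \right)} = - \frac{4}{O}$
$J = -30$ ($J = \left(-5 - \frac{4}{4}\right) 5 = \left(-5 - 1\right) 5 = \left(-6\right) 5 = -30$)
$K{\left(-5 \right)} \left(4 + T\right) - J = \frac{2 \left(4 - 20\right)}{3} - -30 = \frac{2}{3} \left(-16\right) + 30 = - \frac{32}{3} + 30 = \frac{58}{3}$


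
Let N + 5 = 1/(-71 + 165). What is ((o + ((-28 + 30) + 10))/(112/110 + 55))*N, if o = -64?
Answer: 51590/11139 ≈ 4.6315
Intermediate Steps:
N = -469/94 (N = -5 + 1/(-71 + 165) = -5 + 1/94 = -469/94 ≈ -4.9894)
((o + ((-28 + 30) + 10))/(112/110 + 55))*N = ((-64 + ((-28 + 30) + 10))/(112/110 + 55))*(-469/94) = ((-64 + (2 + 10))/(112*(1/110) + 55))*(-469/94) = ((-64 + 12)/(56/55 + 55))*(-469/94) = -52/3081/55*(-469/94) = -52*55/3081*(-469/94) = -220/237*(-469/94) = 51590/11139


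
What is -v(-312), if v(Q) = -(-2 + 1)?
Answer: -1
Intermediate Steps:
v(Q) = 1 (v(Q) = -1*(-1) = 1)
-v(-312) = -1*1 = -1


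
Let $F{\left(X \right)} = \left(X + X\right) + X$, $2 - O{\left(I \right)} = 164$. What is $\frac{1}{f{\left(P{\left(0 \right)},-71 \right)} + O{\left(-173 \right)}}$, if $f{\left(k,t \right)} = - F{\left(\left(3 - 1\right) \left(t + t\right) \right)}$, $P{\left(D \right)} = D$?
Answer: $\frac{1}{690} \approx 0.0014493$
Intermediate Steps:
$O{\left(I \right)} = -162$ ($O{\left(I \right)} = 2 - 164 = -162$)
$F{\left(X \right)} = 3 X$ ($F{\left(X \right)} = 2 X + X = 3 X$)
$f{\left(k,t \right)} = - 12 t$ ($f{\left(k,t \right)} = - 3 \left(3 - 1\right) \left(t + t\right) = - 3 \cdot 2 \cdot 2 t = - 3 \cdot 4 t = - 12 t$)
$\frac{1}{f{\left(P{\left(0 \right)},-71 \right)} + O{\left(-173 \right)}} = \frac{1}{\left(-12\right) \left(-71\right) - 162} = \frac{1}{852 - 162} = \frac{1}{690}$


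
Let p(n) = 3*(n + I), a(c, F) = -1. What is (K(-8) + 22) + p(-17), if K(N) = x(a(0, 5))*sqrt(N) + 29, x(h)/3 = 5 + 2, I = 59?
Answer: 177 + 42*I*sqrt(2) ≈ 177.0 + 59.397*I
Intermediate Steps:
x(h) = 21 (x(h) = 3*(5 + 2) = 3*7 = 21)
p(n) = 177 + 3*n (p(n) = 3*(n + 59) = 3*(59 + n) = 177 + 3*n)
K(N) = 29 + 21*sqrt(N) (K(N) = 21*sqrt(N) + 29 = 29 + 21*sqrt(N))
(K(-8) + 22) + p(-17) = ((29 + 21*sqrt(-8)) + 22) + (177 + 3*(-17)) = ((29 + 21*(2*I*sqrt(2))) + 22) + (177 - 51) = ((29 + 42*I*sqrt(2)) + 22) + 126 = (51 + 42*I*sqrt(2)) + 126 = 177 + 42*I*sqrt(2)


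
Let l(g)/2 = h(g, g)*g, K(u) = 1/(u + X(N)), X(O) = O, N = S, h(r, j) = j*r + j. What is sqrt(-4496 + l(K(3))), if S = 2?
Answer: 2*I*sqrt(702485)/25 ≈ 67.052*I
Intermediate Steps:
h(r, j) = j + j*r
N = 2
K(u) = 1/(2 + u) (K(u) = 1/(u + 2) = 1/(2 + u))
l(g) = 2*g**2*(1 + g) (l(g) = 2*((g*(1 + g))*g) = 2*(g**2*(1 + g)) = 2*g**2*(1 + g))
sqrt(-4496 + l(K(3))) = sqrt(-4496 + 2*(1/(2 + 3))**2*(1 + 1/(2 + 3))) = sqrt(-4496 + 2*(1/5)**2*(1 + 1/5)) = sqrt(-4496 + 2*(1/25)*(6/5)) = sqrt(-4496 + 12/125) = sqrt(-561988/125) = 2*I*sqrt(702485)/25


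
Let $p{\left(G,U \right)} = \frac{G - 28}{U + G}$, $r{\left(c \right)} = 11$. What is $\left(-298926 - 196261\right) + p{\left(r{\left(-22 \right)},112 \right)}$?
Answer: $- \frac{60908018}{123} \approx -4.9519 \cdot 10^{5}$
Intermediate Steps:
$p{\left(G,U \right)} = \frac{-28 + G}{G + U}$ ($p{\left(G,U \right)} = \frac{G - 28}{G + U} = \frac{-28 + G}{G + U}$)
$\left(-298926 - 196261\right) + p{\left(r{\left(-22 \right)},112 \right)} = \left(-298926 - 196261\right) + \frac{-28 + 11}{11 + 112} = -495187 + \frac{1}{123} \left(-17\right) = -495187 - \frac{17}{123} = - \frac{60908018}{123}$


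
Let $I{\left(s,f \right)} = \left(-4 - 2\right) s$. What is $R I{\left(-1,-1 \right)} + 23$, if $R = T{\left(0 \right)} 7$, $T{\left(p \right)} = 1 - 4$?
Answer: $-103$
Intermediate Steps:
$I{\left(s,f \right)} = - 6 s$
$T{\left(p \right)} = -3$
$R = -21$ ($R = \left(-3\right) 7 = -21$)
$R I{\left(-1,-1 \right)} + 23 = - 21 \left(\left(-6\right) \left(-1\right)\right) + 23 = \left(-21\right) 6 + 23 = -126 + 23 = -103$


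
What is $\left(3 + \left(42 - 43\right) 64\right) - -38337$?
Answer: $38276$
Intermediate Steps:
$\left(3 + \left(42 - 43\right) 64\right) - -38337 = \left(3 + \left(42 - 43\right) 64\right) + 38337 = \left(3 - 64\right) + 38337 = -61 + 38337 = 38276$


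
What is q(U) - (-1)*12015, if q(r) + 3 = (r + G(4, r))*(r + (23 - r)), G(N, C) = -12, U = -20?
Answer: 11276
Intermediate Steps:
q(r) = -279 + 23*r (q(r) = -3 + (r - 12)*(r + (23 - r)) = -3 + (-12 + r)*23 = -3 + (-276 + 23*r) = -279 + 23*r)
q(U) - (-1)*12015 = (-279 + 23*(-20)) - (-1)*12015 = (-279 - 460) - 1*(-12015) = -739 + 12015 = 11276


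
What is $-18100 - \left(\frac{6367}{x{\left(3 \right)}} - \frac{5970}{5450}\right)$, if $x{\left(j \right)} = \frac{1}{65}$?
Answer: $- \frac{235414878}{545} \approx -4.3195 \cdot 10^{5}$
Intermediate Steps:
$x{\left(j \right)} = \frac{1}{65}$
$-18100 - \left(\frac{6367}{x{\left(3 \right)}} - \frac{5970}{5450}\right) = -18100 - \left(6367 \frac{1}{\frac{1}{65}} - \frac{5970}{5450}\right) = -18100 - \left(6367 \cdot 65 - \frac{597}{545}\right) = -18100 - \left(413855 - \frac{597}{545}\right) = -18100 - \frac{225550378}{545} = - \frac{235414878}{545}$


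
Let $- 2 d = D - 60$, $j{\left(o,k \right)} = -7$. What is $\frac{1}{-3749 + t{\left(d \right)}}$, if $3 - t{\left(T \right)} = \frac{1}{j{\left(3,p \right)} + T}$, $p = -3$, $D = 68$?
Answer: $- \frac{11}{41205} \approx -0.00026696$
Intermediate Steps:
$d = -4$ ($d = - \frac{68 - 60}{2} = \left(- \frac{1}{2}\right) 8 = -4$)
$t{\left(T \right)} = 3 - \frac{1}{-7 + T}$
$\frac{1}{-3749 + t{\left(d \right)}} = \frac{1}{-3749 + \frac{-22 + 3 \left(-4\right)}{-7 - 4}} = \frac{1}{-3749 + \frac{-22 - 12}{-11}} = \frac{1}{-3749 - - \frac{34}{11}} = \frac{1}{-3749 + \frac{34}{11}} = \frac{1}{- \frac{41205}{11}} = - \frac{11}{41205}$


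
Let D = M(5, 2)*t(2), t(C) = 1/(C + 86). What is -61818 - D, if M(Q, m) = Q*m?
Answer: -2719997/44 ≈ -61818.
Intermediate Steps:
t(C) = 1/(86 + C)
D = 5/44 (D = (5*2)/(86 + 2) = 10/88 = 10*(1/88) = 5/44 ≈ 0.11364)
-61818 - D = -61818 - 1*5/44 = -61818 - 5/44 = -2719997/44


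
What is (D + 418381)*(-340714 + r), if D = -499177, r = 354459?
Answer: -1110541020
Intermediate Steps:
(D + 418381)*(-340714 + r) = (-499177 + 418381)*(-340714 + 354459) = -80796*13745 = -1110541020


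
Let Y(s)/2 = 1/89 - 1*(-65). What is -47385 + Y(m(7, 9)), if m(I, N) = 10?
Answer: -4205693/89 ≈ -47255.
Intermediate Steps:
Y(s) = 11572/89 (Y(s) = 2*(1/89 - 1*(-65)) = 2*(1/89 + 65) = 2*(5786/89) = 11572/89)
-47385 + Y(m(7, 9)) = -47385 + 11572/89 = -4205693/89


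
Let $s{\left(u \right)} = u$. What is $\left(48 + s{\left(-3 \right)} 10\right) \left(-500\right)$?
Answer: $-9000$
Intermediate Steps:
$\left(48 + s{\left(-3 \right)} 10\right) \left(-500\right) = \left(48 - 30\right) \left(-500\right) = 18 \left(-500\right) = -9000$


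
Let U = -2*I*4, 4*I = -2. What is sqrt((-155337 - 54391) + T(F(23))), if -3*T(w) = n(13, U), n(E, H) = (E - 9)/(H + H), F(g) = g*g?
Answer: 7*I*sqrt(154086)/6 ≈ 457.96*I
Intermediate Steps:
I = -1/2 (I = (1/4)*(-2) = -1/2 ≈ -0.50000)
U = 4 (U = -2*(-1/2)*4 = 1*4 = 4)
F(g) = g**2
n(E, H) = (-9 + E)/(2*H) (n(E, H) = (-9 + E)/((2*H)) = (-9 + E)*(1/(2*H)) = (-9 + E)/(2*H))
T(w) = -1/6 (T(w) = -(-9 + 13)/(6*4) = -4/(6*4) = -1/3*1/2 = -1/6)
sqrt((-155337 - 54391) + T(F(23))) = sqrt((-155337 - 54391) - 1/6) = sqrt(-209728 - 1/6) = sqrt(-1258369/6) = 7*I*sqrt(154086)/6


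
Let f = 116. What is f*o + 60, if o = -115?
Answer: -13280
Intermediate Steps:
f*o + 60 = 116*(-115) + 60 = -13340 + 60 = -13280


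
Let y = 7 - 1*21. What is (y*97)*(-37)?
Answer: 50246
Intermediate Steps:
y = -14 (y = 7 - 21 = -14)
(y*97)*(-37) = -14*97*(-37) = -1358*(-37) = 50246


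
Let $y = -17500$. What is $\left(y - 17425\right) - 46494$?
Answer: $-81419$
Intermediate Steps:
$\left(y - 17425\right) - 46494 = \left(-17500 - 17425\right) - 46494 = -34925 - 46494 = -81419$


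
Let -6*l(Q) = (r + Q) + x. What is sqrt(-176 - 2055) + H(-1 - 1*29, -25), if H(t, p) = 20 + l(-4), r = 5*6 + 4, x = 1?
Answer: 89/6 + I*sqrt(2231) ≈ 14.833 + 47.233*I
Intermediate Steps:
r = 34 (r = 30 + 4 = 34)
l(Q) = -35/6 - Q/6 (l(Q) = -((34 + Q) + 1)/6 = -(35 + Q)/6 = -35/6 - Q/6)
H(t, p) = 89/6 (H(t, p) = 20 + (-35/6 - 1/6*(-4)) = 20 + (-35/6 + 2/3) = 20 - 31/6 = 89/6)
sqrt(-176 - 2055) + H(-1 - 1*29, -25) = sqrt(-176 - 2055) + 89/6 = sqrt(-2231) + 89/6 = I*sqrt(2231) + 89/6 = 89/6 + I*sqrt(2231)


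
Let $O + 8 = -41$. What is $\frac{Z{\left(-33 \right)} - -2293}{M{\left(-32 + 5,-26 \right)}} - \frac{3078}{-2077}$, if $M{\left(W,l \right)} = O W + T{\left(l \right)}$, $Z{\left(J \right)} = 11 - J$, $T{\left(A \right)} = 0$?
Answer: $\frac{2975381}{915957} \approx 3.2484$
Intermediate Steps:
$O = -49$ ($O = -8 - 41 = -49$)
$M{\left(W,l \right)} = - 49 W$ ($M{\left(W,l \right)} = - 49 W + 0 = - 49 W$)
$\frac{Z{\left(-33 \right)} - -2293}{M{\left(-32 + 5,-26 \right)}} - \frac{3078}{-2077} = \frac{\left(11 - -33\right) - -2293}{\left(-49\right) \left(-32 + 5\right)} - \frac{3078}{-2077} = \frac{\left(11 + 33\right) + 2293}{\left(-49\right) \left(-27\right)} - - \frac{3078}{2077} = \frac{44 + 2293}{1323} + \frac{3078}{2077} = 2337 \cdot \frac{1}{1323} + \frac{3078}{2077} = \frac{779}{441} + \frac{3078}{2077} = \frac{2975381}{915957}$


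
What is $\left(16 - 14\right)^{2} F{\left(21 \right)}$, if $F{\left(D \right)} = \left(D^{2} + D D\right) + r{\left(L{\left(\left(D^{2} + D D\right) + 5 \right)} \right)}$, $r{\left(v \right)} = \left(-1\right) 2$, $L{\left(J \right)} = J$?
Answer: $3520$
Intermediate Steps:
$r{\left(v \right)} = -2$
$F{\left(D \right)} = -2 + 2 D^{2}$ ($F{\left(D \right)} = \left(D^{2} + D D\right) - 2 = \left(D^{2} + D^{2}\right) - 2 = 2 D^{2} - 2 = -2 + 2 D^{2}$)
$\left(16 - 14\right)^{2} F{\left(21 \right)} = \left(16 - 14\right)^{2} \left(-2 + 2 \cdot 21^{2}\right) = 2^{2} \left(-2 + 2 \cdot 441\right) = 4 \left(-2 + 882\right) = 4 \cdot 880 = 3520$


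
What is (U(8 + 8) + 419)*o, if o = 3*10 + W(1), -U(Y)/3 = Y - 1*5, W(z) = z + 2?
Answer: 12738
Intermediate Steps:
W(z) = 2 + z
U(Y) = 15 - 3*Y (U(Y) = -3*(Y - 1*5) = -3*(Y - 5) = -3*(-5 + Y) = 15 - 3*Y)
o = 33 (o = 3*10 + (2 + 1) = 30 + 3 = 33)
(U(8 + 8) + 419)*o = ((15 - 3*(8 + 8)) + 419)*33 = ((15 - 3*16) + 419)*33 = ((15 - 48) + 419)*33 = (-33 + 419)*33 = 386*33 = 12738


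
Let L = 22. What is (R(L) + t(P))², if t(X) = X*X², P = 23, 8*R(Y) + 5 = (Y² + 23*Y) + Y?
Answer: 9671345649/64 ≈ 1.5111e+8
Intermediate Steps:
R(Y) = -5/8 + 3*Y + Y²/8 (R(Y) = -5/8 + ((Y² + 23*Y) + Y)/8 = -5/8 + (Y² + 24*Y)/8 = -5/8 + (3*Y + Y²/8) = -5/8 + 3*Y + Y²/8)
t(X) = X³
(R(L) + t(P))² = ((-5/8 + 3*22 + (⅛)*22²) + 23³)² = ((-5/8 + 66 + (⅛)*484) + 12167)² = ((-5/8 + 66 + 121/2) + 12167)² = (1007/8 + 12167)² = (98343/8)² = 9671345649/64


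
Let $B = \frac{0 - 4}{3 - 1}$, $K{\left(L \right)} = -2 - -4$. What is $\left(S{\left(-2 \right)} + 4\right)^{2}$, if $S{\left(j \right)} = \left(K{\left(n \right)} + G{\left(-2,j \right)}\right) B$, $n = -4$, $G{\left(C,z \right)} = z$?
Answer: $16$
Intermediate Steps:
$K{\left(L \right)} = 2$ ($K{\left(L \right)} = -2 + 4 = 2$)
$B = -2$ ($B = - \frac{4}{2} = \left(-4\right) \frac{1}{2} = -2$)
$S{\left(j \right)} = -4 - 2 j$ ($S{\left(j \right)} = \left(2 + j\right) \left(-2\right) = -4 - 2 j$)
$\left(S{\left(-2 \right)} + 4\right)^{2} = \left(\left(-4 - -4\right) + 4\right)^{2} = \left(\left(-4 + 4\right) + 4\right)^{2} = \left(0 + 4\right)^{2} = 4^{2} = 16$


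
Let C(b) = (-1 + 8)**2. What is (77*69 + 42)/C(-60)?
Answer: 765/7 ≈ 109.29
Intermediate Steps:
C(b) = 49 (C(b) = 7**2 = 49)
(77*69 + 42)/C(-60) = (77*69 + 42)/49 = (5313 + 42)*(1/49) = 5355*(1/49) = 765/7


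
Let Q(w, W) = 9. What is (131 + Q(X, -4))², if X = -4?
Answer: 19600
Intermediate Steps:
(131 + Q(X, -4))² = (131 + 9)² = 140² = 19600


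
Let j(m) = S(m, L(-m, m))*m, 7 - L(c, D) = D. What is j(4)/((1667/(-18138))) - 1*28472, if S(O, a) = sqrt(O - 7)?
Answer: -28472 - 72552*I*sqrt(3)/1667 ≈ -28472.0 - 75.383*I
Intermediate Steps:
L(c, D) = 7 - D
S(O, a) = sqrt(-7 + O)
j(m) = m*sqrt(-7 + m) (j(m) = sqrt(-7 + m)*m = m*sqrt(-7 + m))
j(4)/((1667/(-18138))) - 1*28472 = (4*sqrt(-7 + 4))/((1667/(-18138))) - 1*28472 = (4*sqrt(-3))/((1667*(-1/18138))) - 28472 = (4*(I*sqrt(3)))/(-1667/18138) - 28472 = (4*I*sqrt(3))*(-18138/1667) - 28472 = -72552*I*sqrt(3)/1667 - 28472 = -28472 - 72552*I*sqrt(3)/1667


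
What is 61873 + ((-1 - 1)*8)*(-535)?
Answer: 70433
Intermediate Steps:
61873 + ((-1 - 1)*8)*(-535) = 61873 - 2*8*(-535) = 61873 - 16*(-535) = 61873 + 8560 = 70433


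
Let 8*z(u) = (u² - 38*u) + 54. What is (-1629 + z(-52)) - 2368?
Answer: -13621/4 ≈ -3405.3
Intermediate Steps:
z(u) = 27/4 - 19*u/4 + u²/8 (z(u) = ((u² - 38*u) + 54)/8 = (54 + u² - 38*u)/8 = 27/4 - 19*u/4 + u²/8)
(-1629 + z(-52)) - 2368 = (-1629 + (27/4 - 19/4*(-52) + (⅛)*(-52)²)) - 2368 = (-1629 + (27/4 + 247 + (⅛)*2704)) - 2368 = (-1629 + (27/4 + 247 + 338)) - 2368 = (-1629 + 2367/4) - 2368 = -4149/4 - 2368 = -13621/4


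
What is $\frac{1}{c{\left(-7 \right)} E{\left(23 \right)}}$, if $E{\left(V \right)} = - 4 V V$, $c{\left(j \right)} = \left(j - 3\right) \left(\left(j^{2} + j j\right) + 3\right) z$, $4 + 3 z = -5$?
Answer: $- \frac{1}{6411480} \approx -1.5597 \cdot 10^{-7}$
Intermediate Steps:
$z = -3$ ($z = - \frac{4}{3} + \frac{1}{3} \left(-5\right) = - \frac{4}{3} - \frac{5}{3} = -3$)
$c{\left(j \right)} = - 3 \left(-3 + j\right) \left(3 + 2 j^{2}\right)$ ($c{\left(j \right)} = \left(j - 3\right) \left(\left(j^{2} + j j\right) + 3\right) \left(-3\right) = \left(-3 + j\right) \left(\left(j^{2} + j^{2}\right) + 3\right) \left(-3\right) = \left(-3 + j\right) \left(2 j^{2} + 3\right) \left(-3\right) = \left(-3 + j\right) \left(3 + 2 j^{2}\right) \left(-3\right) = - 3 \left(-3 + j\right) \left(3 + 2 j^{2}\right)$)
$E{\left(V \right)} = - 4 V^{2}$
$\frac{1}{c{\left(-7 \right)} E{\left(23 \right)}} = \frac{1}{\left(27 - -63 - 6 \left(-7\right)^{3} + 18 \left(-7\right)^{2}\right) \left(- 4 \cdot 23^{2}\right)} = \frac{1}{\left(27 + 63 - -2058 + 18 \cdot 49\right) \left(\left(-4\right) 529\right)} = \frac{1}{\left(27 + 63 + 2058 + 882\right) \left(-2116\right)} = \frac{1}{3030 \left(-2116\right)} = \frac{1}{-6411480} = - \frac{1}{6411480}$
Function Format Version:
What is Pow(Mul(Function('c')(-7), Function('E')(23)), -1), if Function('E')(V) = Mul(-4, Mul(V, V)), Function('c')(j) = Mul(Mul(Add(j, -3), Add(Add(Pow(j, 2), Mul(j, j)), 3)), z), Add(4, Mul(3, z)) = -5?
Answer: Rational(-1, 6411480) ≈ -1.5597e-7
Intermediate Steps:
z = -3 (z = Add(Rational(-4, 3), Mul(Rational(1, 3), -5)) = Add(Rational(-4, 3), Rational(-5, 3)) = -3)
Function('c')(j) = Mul(-3, Add(-3, j), Add(3, Mul(2, Pow(j, 2)))) (Function('c')(j) = Mul(Mul(Add(j, -3), Add(Add(Pow(j, 2), Mul(j, j)), 3)), -3) = Mul(Mul(Add(-3, j), Add(Add(Pow(j, 2), Pow(j, 2)), 3)), -3) = Mul(Mul(Add(-3, j), Add(Mul(2, Pow(j, 2)), 3)), -3) = Mul(Mul(Add(-3, j), Add(3, Mul(2, Pow(j, 2)))), -3) = Mul(-3, Add(-3, j), Add(3, Mul(2, Pow(j, 2)))))
Function('E')(V) = Mul(-4, Pow(V, 2))
Pow(Mul(Function('c')(-7), Function('E')(23)), -1) = Pow(Mul(Add(27, Mul(-9, -7), Mul(-6, Pow(-7, 3)), Mul(18, Pow(-7, 2))), Mul(-4, Pow(23, 2))), -1) = Pow(Mul(Add(27, 63, Mul(-6, -343), Mul(18, 49)), Mul(-4, 529)), -1) = Pow(Mul(Add(27, 63, 2058, 882), -2116), -1) = Pow(Mul(3030, -2116), -1) = Pow(-6411480, -1) = Rational(-1, 6411480)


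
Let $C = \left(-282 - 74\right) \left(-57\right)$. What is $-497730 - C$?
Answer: $-518022$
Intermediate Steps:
$C = 20292$ ($C = \left(-356\right) \left(-57\right) = 20292$)
$-497730 - C = -497730 - 20292 = -518022$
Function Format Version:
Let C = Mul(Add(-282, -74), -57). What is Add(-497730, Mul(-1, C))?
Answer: -518022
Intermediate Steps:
C = 20292 (C = Mul(-356, -57) = 20292)
Add(-497730, Mul(-1, C)) = Add(-497730, Mul(-1, 20292)) = Add(-497730, -20292) = -518022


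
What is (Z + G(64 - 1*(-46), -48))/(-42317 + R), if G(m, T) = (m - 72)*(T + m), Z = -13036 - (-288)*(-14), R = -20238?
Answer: 14712/62555 ≈ 0.23519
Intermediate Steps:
Z = -17068 (Z = -13036 - 1*4032 = -13036 - 4032 = -17068)
G(m, T) = (-72 + m)*(T + m)
(Z + G(64 - 1*(-46), -48))/(-42317 + R) = (-17068 + ((64 - 1*(-46))² - 72*(-48) - 72*(64 - 1*(-46)) - 48*(64 - 1*(-46))))/(-42317 - 20238) = (-17068 + ((64 + 46)² + 3456 - 72*(64 + 46) - 48*(64 + 46)))/(-62555) = (-17068 + (110² + 3456 - 72*110 - 48*110))*(-1/62555) = (-17068 + (12100 + 3456 - 7920 - 5280))*(-1/62555) = (-17068 + 2356)*(-1/62555) = -14712*(-1/62555) = 14712/62555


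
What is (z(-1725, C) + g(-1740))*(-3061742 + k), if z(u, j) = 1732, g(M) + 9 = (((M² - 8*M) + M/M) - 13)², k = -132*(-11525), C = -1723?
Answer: -14250276051056757854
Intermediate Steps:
k = 1521300
g(M) = -9 + (-12 + M² - 8*M)² (g(M) = -9 + (((M² - 8*M) + M/M) - 13)² = -9 + (((M² - 8*M) + 1) - 13)² = -9 + ((1 + M² - 8*M) - 13)² = -9 + (-12 + M² - 8*M)²)
(z(-1725, C) + g(-1740))*(-3061742 + k) = (1732 + (-9 + (12 - 1*(-1740)² + 8*(-1740))²))*(-3061742 + 1521300) = (1732 + (-9 + (12 - 1*3027600 - 13920)²))*(-1540442) = (1732 + (-9 + (12 - 3027600 - 13920)²))*(-1540442) = (1732 + (-9 + (-3041508)²))*(-1540442) = (1732 + (-9 + 9250770914064))*(-1540442) = (1732 + 9250770914055)*(-1540442) = 9250770915787*(-1540442) = -14250276051056757854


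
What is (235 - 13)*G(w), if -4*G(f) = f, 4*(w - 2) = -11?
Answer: 333/8 ≈ 41.625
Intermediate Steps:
w = -¾ (w = 2 + (¼)*(-11) = 2 - 11/4 = -¾ ≈ -0.75000)
G(f) = -f/4
(235 - 13)*G(w) = (235 - 13)*(-¼*(-¾)) = 222*(3/16) = 333/8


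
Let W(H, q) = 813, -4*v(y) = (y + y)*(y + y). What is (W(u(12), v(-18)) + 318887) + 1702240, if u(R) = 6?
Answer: 2021940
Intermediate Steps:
v(y) = -y² (v(y) = -(y + y)*(y + y)/4 = -2*y*2*y/4 = -y²)
(W(u(12), v(-18)) + 318887) + 1702240 = (813 + 318887) + 1702240 = 319700 + 1702240 = 2021940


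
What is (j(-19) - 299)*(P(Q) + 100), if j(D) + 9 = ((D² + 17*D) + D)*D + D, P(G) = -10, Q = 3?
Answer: -61920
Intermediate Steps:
j(D) = -9 + D + D*(D² + 18*D) (j(D) = -9 + (((D² + 17*D) + D)*D + D) = -9 + ((D² + 18*D)*D + D) = -9 + (D*(D² + 18*D) + D) = -9 + (D + D*(D² + 18*D)) = -9 + D + D*(D² + 18*D))
(j(-19) - 299)*(P(Q) + 100) = ((-9 - 19 + (-19)³ + 18*(-19)²) - 299)*(-10 + 100) = ((-9 - 19 - 6859 + 18*361) - 299)*90 = ((-9 - 19 - 6859 + 6498) - 299)*90 = (-389 - 299)*90 = -688*90 = -61920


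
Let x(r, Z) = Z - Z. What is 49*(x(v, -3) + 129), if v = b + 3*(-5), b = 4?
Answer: 6321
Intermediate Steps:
v = -11 (v = 4 + 3*(-5) = 4 - 15 = -11)
x(r, Z) = 0
49*(x(v, -3) + 129) = 49*(0 + 129) = 49*129 = 6321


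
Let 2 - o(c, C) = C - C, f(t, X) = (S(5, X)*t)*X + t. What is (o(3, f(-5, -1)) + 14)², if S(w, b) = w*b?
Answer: 256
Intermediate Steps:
S(w, b) = b*w
f(t, X) = t + 5*t*X² (f(t, X) = ((X*5)*t)*X + t = ((5*X)*t)*X + t = (5*X*t)*X + t = 5*t*X² + t = t + 5*t*X²)
o(c, C) = 2 (o(c, C) = 2 - (C - C) = 2 - 1*0 = 2 + 0 = 2)
(o(3, f(-5, -1)) + 14)² = (2 + 14)² = 16² = 256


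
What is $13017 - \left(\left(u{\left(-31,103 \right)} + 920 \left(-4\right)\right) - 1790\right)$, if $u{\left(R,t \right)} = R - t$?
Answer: $18621$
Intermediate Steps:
$13017 - \left(\left(u{\left(-31,103 \right)} + 920 \left(-4\right)\right) - 1790\right) = 13017 - \left(\left(\left(-31 - 103\right) + 920 \left(-4\right)\right) - 1790\right) = 13017 - \left(\left(\left(-31 - 103\right) - 3680\right) + \left(-6176 + 4386\right)\right) = 13017 - \left(\left(-134 - 3680\right) - 1790\right) = 13017 - \left(-3814 - 1790\right) = 13017 - -5604 = 13017 + 5604 = 18621$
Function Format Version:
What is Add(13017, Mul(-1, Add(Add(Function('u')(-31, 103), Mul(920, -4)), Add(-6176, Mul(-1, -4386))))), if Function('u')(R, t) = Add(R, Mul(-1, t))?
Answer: 18621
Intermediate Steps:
Add(13017, Mul(-1, Add(Add(Function('u')(-31, 103), Mul(920, -4)), Add(-6176, Mul(-1, -4386))))) = Add(13017, Mul(-1, Add(Add(Add(-31, Mul(-1, 103)), Mul(920, -4)), Add(-6176, Mul(-1, -4386))))) = Add(13017, Mul(-1, Add(Add(Add(-31, -103), -3680), Add(-6176, 4386)))) = Add(13017, Mul(-1, Add(Add(-134, -3680), -1790))) = Add(13017, Mul(-1, Add(-3814, -1790))) = Add(13017, Mul(-1, -5604)) = Add(13017, 5604) = 18621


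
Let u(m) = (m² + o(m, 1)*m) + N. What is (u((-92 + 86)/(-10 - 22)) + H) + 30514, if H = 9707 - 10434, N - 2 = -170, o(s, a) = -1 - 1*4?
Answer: 7582233/256 ≈ 29618.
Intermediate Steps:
o(s, a) = -5 (o(s, a) = -1 - 4 = -5)
N = -168 (N = 2 - 170 = -168)
u(m) = -168 + m² - 5*m (u(m) = (m² - 5*m) - 168 = -168 + m² - 5*m)
H = -727
(u((-92 + 86)/(-10 - 22)) + H) + 30514 = ((-168 + ((-92 + 86)/(-10 - 22))² - 5*(-92 + 86)/(-10 - 22)) - 727) + 30514 = ((-168 + (-6/(-32))² - (-30)/(-32)) - 727) + 30514 = ((-168 + (-6*(-1/32))² - (-30)*(-1)/32) - 727) + 30514 = ((-168 + (3/16)² - 5*3/16) - 727) + 30514 = ((-168 + 9/256 - 15/16) - 727) + 30514 = (-43239/256 - 727) + 30514 = -229351/256 + 30514 = 7582233/256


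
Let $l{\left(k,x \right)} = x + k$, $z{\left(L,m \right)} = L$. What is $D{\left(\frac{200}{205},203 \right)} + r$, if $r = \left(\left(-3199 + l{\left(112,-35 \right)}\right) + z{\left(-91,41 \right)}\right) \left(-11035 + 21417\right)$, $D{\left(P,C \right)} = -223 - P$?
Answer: $- \frac{1367661189}{41} \approx -3.3358 \cdot 10^{7}$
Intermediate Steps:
$l{\left(k,x \right)} = k + x$
$r = -33357366$ ($r = \left(\left(-3199 + \left(112 - 35\right)\right) - 91\right) \left(-11035 + 21417\right) = \left(\left(-3199 + 77\right) - 91\right) 10382 = \left(-3122 - 91\right) 10382 = \left(-3213\right) 10382 = -33357366$)
$D{\left(\frac{200}{205},203 \right)} + r = \left(-223 - \frac{200}{205}\right) - 33357366 = \left(-223 - 200 \cdot \frac{1}{205}\right) - 33357366 = \left(-223 - \frac{40}{41}\right) - 33357366 = - \frac{9183}{41} - 33357366 = - \frac{1367661189}{41}$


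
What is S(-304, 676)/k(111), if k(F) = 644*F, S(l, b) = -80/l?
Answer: 5/1358196 ≈ 3.6814e-6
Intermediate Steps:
S(-304, 676)/k(111) = (-80/(-304))/((644*111)) = -80*(-1/304)/71484 = (5/19)*(1/71484) = 5/1358196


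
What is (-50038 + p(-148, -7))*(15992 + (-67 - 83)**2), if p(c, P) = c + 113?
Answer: -1927409916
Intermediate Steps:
p(c, P) = 113 + c
(-50038 + p(-148, -7))*(15992 + (-67 - 83)**2) = (-50038 + (113 - 148))*(15992 + (-67 - 83)**2) = (-50038 - 35)*(15992 + (-150)**2) = -50073*(15992 + 22500) = -50073*38492 = -1927409916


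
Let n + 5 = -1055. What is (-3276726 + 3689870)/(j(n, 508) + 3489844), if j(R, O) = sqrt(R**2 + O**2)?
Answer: 90113006846/761188110167 - 103286*sqrt(86354)/761188110167 ≈ 0.11834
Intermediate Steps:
n = -1060 (n = -5 - 1055 = -1060)
j(R, O) = sqrt(O**2 + R**2)
(-3276726 + 3689870)/(j(n, 508) + 3489844) = (-3276726 + 3689870)/(sqrt(508**2 + (-1060)**2) + 3489844) = 413144/(sqrt(258064 + 1123600) + 3489844) = 413144/(sqrt(1381664) + 3489844) = 413144/(4*sqrt(86354) + 3489844) = 413144/(3489844 + 4*sqrt(86354))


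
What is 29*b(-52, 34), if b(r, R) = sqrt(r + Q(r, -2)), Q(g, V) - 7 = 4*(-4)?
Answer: 29*I*sqrt(61) ≈ 226.5*I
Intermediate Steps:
Q(g, V) = -9 (Q(g, V) = 7 + 4*(-4) = 7 - 16 = -9)
b(r, R) = sqrt(-9 + r) (b(r, R) = sqrt(r - 9) = sqrt(-9 + r))
29*b(-52, 34) = 29*sqrt(-9 - 52) = 29*sqrt(-61) = 29*(I*sqrt(61)) = 29*I*sqrt(61)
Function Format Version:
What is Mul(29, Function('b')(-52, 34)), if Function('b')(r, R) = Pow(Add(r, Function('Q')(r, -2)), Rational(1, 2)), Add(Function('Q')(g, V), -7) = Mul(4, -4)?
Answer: Mul(29, I, Pow(61, Rational(1, 2))) ≈ Mul(226.50, I)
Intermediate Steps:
Function('Q')(g, V) = -9 (Function('Q')(g, V) = Add(7, Mul(4, -4)) = Add(7, -16) = -9)
Function('b')(r, R) = Pow(Add(-9, r), Rational(1, 2)) (Function('b')(r, R) = Pow(Add(r, -9), Rational(1, 2)) = Pow(Add(-9, r), Rational(1, 2)))
Mul(29, Function('b')(-52, 34)) = Mul(29, Pow(Add(-9, -52), Rational(1, 2))) = Mul(29, Pow(-61, Rational(1, 2))) = Mul(29, Mul(I, Pow(61, Rational(1, 2)))) = Mul(29, I, Pow(61, Rational(1, 2)))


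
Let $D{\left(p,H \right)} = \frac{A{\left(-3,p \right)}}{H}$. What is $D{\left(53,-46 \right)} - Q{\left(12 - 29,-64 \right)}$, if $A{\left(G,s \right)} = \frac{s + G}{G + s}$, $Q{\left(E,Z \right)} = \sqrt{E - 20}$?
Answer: $- \frac{1}{46} - i \sqrt{37} \approx -0.021739 - 6.0828 i$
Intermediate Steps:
$Q{\left(E,Z \right)} = \sqrt{-20 + E}$
$A{\left(G,s \right)} = 1$ ($A{\left(G,s \right)} = \frac{G + s}{G + s} = 1$)
$D{\left(p,H \right)} = \frac{1}{H}$ ($D{\left(p,H \right)} = 1 \frac{1}{H} = \frac{1}{H}$)
$D{\left(53,-46 \right)} - Q{\left(12 - 29,-64 \right)} = \frac{1}{-46} - \sqrt{-20 + \left(12 - 29\right)} = - \frac{1}{46} - \sqrt{-20 - 17} = - \frac{1}{46} - \sqrt{-37} = - \frac{1}{46} - i \sqrt{37}$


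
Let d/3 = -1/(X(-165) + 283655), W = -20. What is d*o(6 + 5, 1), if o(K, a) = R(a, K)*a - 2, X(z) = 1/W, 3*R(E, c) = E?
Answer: 100/5673099 ≈ 1.7627e-5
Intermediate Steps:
R(E, c) = E/3
X(z) = -1/20 (X(z) = 1/(-20) = -1/20)
d = -20/1891033 (d = 3*(-1/(-1/20 + 283655)) = 3*(-1/5673099/20) = 3*(-1*20/5673099) = 3*(-20/5673099) = -20/1891033 ≈ -1.0576e-5)
o(K, a) = -2 + a**2/3 (o(K, a) = (a/3)*a - 2 = a**2/3 - 2 = -2 + a**2/3)
d*o(6 + 5, 1) = -20*(-2 + (1/3)*1**2)/1891033 = -20*(-2 + (1/3)*1)/1891033 = -20*(-2 + 1/3)/1891033 = -20/1891033*(-5/3) = 100/5673099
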